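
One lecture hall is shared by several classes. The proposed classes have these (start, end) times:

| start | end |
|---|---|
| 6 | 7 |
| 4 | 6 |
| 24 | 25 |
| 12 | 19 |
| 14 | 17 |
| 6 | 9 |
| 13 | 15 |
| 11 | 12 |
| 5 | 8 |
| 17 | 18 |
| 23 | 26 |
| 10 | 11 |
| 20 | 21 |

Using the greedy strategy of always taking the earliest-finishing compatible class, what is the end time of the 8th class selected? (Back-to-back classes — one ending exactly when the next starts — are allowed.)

Order by finish time; keep every interval that doesn't clash with the previous kept one.
By end time: (4,6), (6,7), (5,8), (6,9), (10,11), (11,12), (13,15), (14,17), (17,18), (12,19), (20,21), (24,25), (23,26).
Pick (4,6); next start ≥ 6 → (6,7); next start ≥ 7 → (10,11); next start ≥ 11 → (11,12); next start ≥ 12 → (13,15); next start ≥ 15 → (17,18); next start ≥ 18 → (20,21); next start ≥ 21 → (24,25).
Selected: (4,6) (6,7) (10,11) (11,12) (13,15) (17,18) (20,21) (24,25)

25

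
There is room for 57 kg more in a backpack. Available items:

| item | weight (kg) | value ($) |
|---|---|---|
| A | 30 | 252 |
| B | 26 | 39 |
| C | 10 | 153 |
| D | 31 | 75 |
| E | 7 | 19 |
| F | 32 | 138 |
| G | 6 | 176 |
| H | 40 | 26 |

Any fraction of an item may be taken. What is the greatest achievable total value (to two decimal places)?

628.44

Ratios (sorted): G 29.33, C 15.30, A 8.40, F 4.31, E 2.71, D 2.42, B 1.50, H 0.65
take G (6 @ 176); take C (10 @ 153); take A (30 @ 252); take 11/32 of F → 47.44. Capacity used 57/57.
Total value = 628.44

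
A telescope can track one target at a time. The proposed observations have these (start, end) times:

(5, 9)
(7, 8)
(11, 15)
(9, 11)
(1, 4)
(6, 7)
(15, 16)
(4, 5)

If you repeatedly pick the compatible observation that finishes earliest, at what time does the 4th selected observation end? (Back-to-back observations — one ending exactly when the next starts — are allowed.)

8

Sorted by end: (1,4)  (4,5)  (6,7)  (7,8)  (5,9)  (9,11)  (11,15)  (15,16)
take (1,4); take (4,5); take (6,7); take (7,8); take (9,11); take (11,15); take (15,16).
Selected: (1,4) (4,5) (6,7) (7,8) (9,11) (11,15) (15,16)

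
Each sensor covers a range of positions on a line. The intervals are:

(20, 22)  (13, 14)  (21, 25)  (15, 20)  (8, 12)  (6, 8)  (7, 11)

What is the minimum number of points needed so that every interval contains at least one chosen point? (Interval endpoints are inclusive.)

4

Process intervals by earliest right end; each time one isn't hit yet, stab at its right endpoint.
By right end: [6,8]  [7,11]  [8,12]  [13,14]  [15,20]  [20,22]  [21,25]
[6,8] uncovered → point at 8; [13,14] uncovered → point at 14; [15,20] uncovered → point at 20; [21,25] uncovered → point at 25.
Points: 8, 14, 20, 25 (4 total).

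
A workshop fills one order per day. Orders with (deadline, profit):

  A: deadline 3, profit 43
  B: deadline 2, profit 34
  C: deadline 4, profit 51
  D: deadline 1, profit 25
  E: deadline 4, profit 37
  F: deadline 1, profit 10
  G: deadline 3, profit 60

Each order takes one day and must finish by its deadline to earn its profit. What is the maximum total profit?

By profit: G(d3,60), C(d4,51), A(d3,43), E(d4,37), B(d2,34), D(d1,25), F(d1,10)
G→slot 3; C→slot 4; A→slot 2; E→slot 1; B skipped; D skipped; F skipped.
Profit = 37 + 43 + 60 + 51 = 191

191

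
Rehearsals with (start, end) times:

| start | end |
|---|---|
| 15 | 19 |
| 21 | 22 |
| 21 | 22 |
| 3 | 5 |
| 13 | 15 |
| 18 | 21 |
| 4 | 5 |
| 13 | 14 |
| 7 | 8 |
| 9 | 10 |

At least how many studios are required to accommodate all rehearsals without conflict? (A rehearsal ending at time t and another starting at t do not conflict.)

2

starts: [3, 4, 7, 9, 13, 13, 15, 18, 21, 21]
ends:   [5, 5, 8, 10, 14, 15, 19, 21, 22, 22]
s3→1 s4→2  — peak 2.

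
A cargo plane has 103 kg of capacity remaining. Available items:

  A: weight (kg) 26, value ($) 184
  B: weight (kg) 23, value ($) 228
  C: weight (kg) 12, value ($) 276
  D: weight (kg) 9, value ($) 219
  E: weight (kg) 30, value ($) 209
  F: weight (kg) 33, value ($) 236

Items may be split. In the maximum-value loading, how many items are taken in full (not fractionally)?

5

Greedy by value/weight ratio, highest first.
Ratios (sorted): D 24.33, C 23.00, B 9.91, F 7.15, A 7.08, E 6.97
take D (9 @ 219); take C (12 @ 276); take B (23 @ 228); take F (33 @ 236); take A (26 @ 184). Capacity used 103/103.
5 item(s) taken whole.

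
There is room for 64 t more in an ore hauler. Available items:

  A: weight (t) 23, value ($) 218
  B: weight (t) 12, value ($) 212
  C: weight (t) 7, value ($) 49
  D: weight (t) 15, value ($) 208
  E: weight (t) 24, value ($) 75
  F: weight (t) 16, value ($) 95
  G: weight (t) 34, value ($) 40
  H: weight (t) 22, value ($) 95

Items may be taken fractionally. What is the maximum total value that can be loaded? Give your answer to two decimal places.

728.56

Ratios (sorted): B 17.67, D 13.87, A 9.48, C 7.00, F 5.94, H 4.32, E 3.12, G 1.18
take B (12 @ 212); take D (15 @ 208); take A (23 @ 218); take C (7 @ 49); take 7/16 of F → 41.56. Capacity used 64/64.
Total value = 728.56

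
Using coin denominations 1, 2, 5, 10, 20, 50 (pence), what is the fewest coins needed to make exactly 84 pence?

Greedy: take as many of the largest coin as possible, then repeat with the remainder.
84 = 1×50 + 1×20 + 1×10 + 2×2
Total coins = 1 + 1 + 1 + 2 = 5

5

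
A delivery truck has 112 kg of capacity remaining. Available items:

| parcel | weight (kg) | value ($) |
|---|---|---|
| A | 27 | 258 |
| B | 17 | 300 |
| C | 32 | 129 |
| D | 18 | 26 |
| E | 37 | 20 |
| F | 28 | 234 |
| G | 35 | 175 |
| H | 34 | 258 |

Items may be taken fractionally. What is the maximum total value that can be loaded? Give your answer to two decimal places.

1080.00

Sort by value per unit weight and fill in that order.
Order: B (300/17=17.65) > A (258/27=9.56) > F (234/28=8.36) > H (258/34=7.59) > G (175/35=5.00) > C (129/32=4.03) > D (26/18=1.44) > E (20/37=0.54)
Fill: take B (17 @ 300) → take A (27 @ 258) → take F (28 @ 234) → take H (34 @ 258) → take 6/35 of G → 30.00; 112/112 used.
Total value = 1080.00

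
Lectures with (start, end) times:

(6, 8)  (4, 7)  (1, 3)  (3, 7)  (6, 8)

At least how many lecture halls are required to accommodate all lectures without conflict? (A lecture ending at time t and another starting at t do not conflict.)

4

Count concurrent intervals with a sweep; the peak is the room count.
Events (time:±→running): 1:+→1 3:-→0 3:+→1 4:+→2 6:+→3 6:+→4 … peak 4.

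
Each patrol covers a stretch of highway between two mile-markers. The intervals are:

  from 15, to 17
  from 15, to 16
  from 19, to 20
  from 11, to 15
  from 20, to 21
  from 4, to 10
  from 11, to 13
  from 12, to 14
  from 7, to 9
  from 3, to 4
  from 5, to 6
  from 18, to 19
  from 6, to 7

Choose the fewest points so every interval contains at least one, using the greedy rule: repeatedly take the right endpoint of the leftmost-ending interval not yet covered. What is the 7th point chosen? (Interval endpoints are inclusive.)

21

Process intervals by earliest right end; each time one isn't hit yet, stab at its right endpoint.
Sorted: [3,4] [5,6] [6,7] [7,9] [4,10] [11,13] [12,14] [11,15] [15,16] [15,17] [18,19] [19,20] [20,21]
{[3,4]} hit by 4; {[5,6],[6,7]} hit by 6; {[7,9],[4,10]} hit by 9; {[11,13],[12,14],[11,15]} hit by 13; {[15,16],[15,17]} hit by 16; {[18,19],[19,20]} hit by 19; {[20,21]} hit by 21.
Points: 4, 6, 9, 13, 16, 19, 21 (7 total).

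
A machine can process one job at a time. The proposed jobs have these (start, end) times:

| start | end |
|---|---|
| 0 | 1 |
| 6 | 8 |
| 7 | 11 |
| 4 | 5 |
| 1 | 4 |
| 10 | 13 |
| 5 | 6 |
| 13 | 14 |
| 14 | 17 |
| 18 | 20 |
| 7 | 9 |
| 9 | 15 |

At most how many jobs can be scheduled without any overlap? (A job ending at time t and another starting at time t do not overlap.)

Greedy by earliest finish: after sorting by end time, pick each interval compatible with the last pick.
By end time: (0,1), (1,4), (4,5), (5,6), (6,8), (7,9), (7,11), (10,13), (13,14), (9,15), (14,17), (18,20).
Pick (0,1); next start ≥ 1 → (1,4); next start ≥ 4 → (4,5); next start ≥ 5 → (5,6); next start ≥ 6 → (6,8); next start ≥ 8 → (10,13); next start ≥ 13 → (13,14); next start ≥ 14 → (14,17); next start ≥ 17 → (18,20).
Selected 9 jobs.

9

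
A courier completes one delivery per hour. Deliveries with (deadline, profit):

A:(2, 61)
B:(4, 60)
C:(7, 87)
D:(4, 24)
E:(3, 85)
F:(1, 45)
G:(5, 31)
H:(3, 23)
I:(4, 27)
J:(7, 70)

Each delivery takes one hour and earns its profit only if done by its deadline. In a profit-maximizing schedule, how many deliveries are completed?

7

Sort by profit descending; place each in the latest free slot ≤ its deadline.
By profit: C(d7,87), E(d3,85), J(d7,70), A(d2,61), B(d4,60), F(d1,45), G(d5,31), I(d4,27), D(d4,24), H(d3,23)
C→slot 7; E→slot 3; J→slot 6; A→slot 2; B→slot 4; F→slot 1; G→slot 5; I skipped; D skipped; H skipped.
7 of 10 scheduled.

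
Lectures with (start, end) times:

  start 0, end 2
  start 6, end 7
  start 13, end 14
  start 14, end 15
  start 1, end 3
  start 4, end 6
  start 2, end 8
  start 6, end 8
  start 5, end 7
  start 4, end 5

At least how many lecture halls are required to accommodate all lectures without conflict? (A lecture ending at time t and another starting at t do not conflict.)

The answer is the maximum number of intervals overlapping at any instant.
Events (time:±→running): 0:+→1 1:+→2 2:-→1 2:+→2 3:-→1 4:+→2 4:+→3 5:-→2 5:+→3 6:-→2 6:+→3 6:+→4 … peak 4.

4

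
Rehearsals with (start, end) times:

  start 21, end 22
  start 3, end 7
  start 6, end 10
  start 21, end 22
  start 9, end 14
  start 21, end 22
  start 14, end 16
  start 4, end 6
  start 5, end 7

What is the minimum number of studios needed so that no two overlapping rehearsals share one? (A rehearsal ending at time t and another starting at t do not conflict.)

Count concurrent intervals with a sweep; the peak is the room count.
Events (time:±→running): 3:+→1 4:+→2 5:+→3 … peak 3.

3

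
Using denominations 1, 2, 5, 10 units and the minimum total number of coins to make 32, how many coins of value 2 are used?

1

Greedy: take as many of the largest coin as possible, then repeat with the remainder.
32 − 3×10→2 − 1×2→0
Count of 2: 1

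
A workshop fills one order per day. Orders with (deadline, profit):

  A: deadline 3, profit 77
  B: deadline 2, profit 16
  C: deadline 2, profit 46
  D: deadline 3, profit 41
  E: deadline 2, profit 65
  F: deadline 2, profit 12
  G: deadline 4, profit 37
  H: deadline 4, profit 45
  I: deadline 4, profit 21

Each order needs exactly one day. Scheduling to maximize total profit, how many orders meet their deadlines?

4

By profit: A(d3,77), E(d2,65), C(d2,46), H(d4,45), D(d3,41), G(d4,37), I(d4,21), B(d2,16), F(d2,12)
A→slot 3; E→slot 2; C→slot 1; H→slot 4; D skipped; G skipped; I skipped; B skipped; F skipped.
4 of 9 scheduled.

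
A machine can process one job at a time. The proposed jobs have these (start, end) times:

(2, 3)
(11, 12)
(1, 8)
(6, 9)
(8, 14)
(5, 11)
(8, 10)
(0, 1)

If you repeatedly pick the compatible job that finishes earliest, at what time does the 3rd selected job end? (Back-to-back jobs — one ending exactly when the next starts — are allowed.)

Greedy by earliest finish: after sorting by end time, pick each interval compatible with the last pick.
By end time: (0,1), (2,3), (1,8), (6,9), (8,10), (5,11), (11,12), (8,14).
Pick (0,1); next start ≥ 1 → (2,3); next start ≥ 3 → (6,9); next start ≥ 9 → (11,12).
Selected: (0,1) (2,3) (6,9) (11,12)

9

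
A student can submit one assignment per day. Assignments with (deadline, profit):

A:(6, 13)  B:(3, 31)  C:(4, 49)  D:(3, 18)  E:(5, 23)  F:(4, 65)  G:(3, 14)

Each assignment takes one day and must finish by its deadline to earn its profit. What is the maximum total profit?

199

Take jobs in profit order; each goes to the latest open slot no later than its deadline.
By profit: F(d4,65), C(d4,49), B(d3,31), E(d5,23), D(d3,18), G(d3,14), A(d6,13)
F→slot 4; C→slot 3; B→slot 2; E→slot 5; D→slot 1; G skipped; A→slot 6.
Profit = 18 + 31 + 49 + 65 + 23 + 13 = 199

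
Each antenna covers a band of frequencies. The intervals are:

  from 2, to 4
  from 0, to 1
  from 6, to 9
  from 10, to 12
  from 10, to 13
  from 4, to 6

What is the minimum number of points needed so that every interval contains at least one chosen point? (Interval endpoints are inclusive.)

Sort by right endpoint; whenever an interval is uncovered, place a point at its right end.
By right end: [0,1]  [2,4]  [4,6]  [6,9]  [10,12]  [10,13]
[0,1] uncovered → point at 1; [2,4] uncovered → point at 4; [6,9] uncovered → point at 9; [10,12] uncovered → point at 12.
Points: 1, 4, 9, 12 (4 total).

4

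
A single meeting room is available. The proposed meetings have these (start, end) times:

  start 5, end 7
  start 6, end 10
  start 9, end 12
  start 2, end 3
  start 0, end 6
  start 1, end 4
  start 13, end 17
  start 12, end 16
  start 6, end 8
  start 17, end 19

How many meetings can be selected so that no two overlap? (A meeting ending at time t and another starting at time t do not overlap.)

5

Sort by end time and greedily take each interval whose start is ≥ the last chosen end.
Sorted by end: (2,3)  (1,4)  (0,6)  (5,7)  (6,8)  (6,10)  (9,12)  (12,16)  (13,17)  (17,19)
take (2,3); take (5,7); skip (6,8); take (9,12); take (12,16); skip (13,17); take (17,19).
Selected 5 meetings.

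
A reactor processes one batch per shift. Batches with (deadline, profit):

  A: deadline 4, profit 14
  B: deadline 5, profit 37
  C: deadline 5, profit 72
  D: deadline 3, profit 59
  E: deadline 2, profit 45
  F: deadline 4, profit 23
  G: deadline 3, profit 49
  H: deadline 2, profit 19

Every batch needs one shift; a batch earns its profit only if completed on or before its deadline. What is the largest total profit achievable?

262

Sort by profit descending; place each in the latest free slot ≤ its deadline.
Profit order: C=72 D=59 G=49 E=45 B=37 F=23 H=19 A=14
Assign: C→slot 5, D→slot 3, G→slot 2, E→slot 1, B→slot 4, F skipped, H skipped, A skipped.
Slots: [1:E] [2:G] [3:D] [4:B] [5:C]
Profit = 45 + 49 + 59 + 37 + 72 = 262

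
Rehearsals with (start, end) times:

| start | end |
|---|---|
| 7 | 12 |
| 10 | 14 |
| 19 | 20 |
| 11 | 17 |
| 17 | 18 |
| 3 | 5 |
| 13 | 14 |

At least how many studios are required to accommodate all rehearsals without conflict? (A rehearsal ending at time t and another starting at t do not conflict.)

3

The answer is the maximum number of intervals overlapping at any instant.
Events (time:±→running): 3:+→1 5:-→0 7:+→1 10:+→2 11:+→3 … peak 3.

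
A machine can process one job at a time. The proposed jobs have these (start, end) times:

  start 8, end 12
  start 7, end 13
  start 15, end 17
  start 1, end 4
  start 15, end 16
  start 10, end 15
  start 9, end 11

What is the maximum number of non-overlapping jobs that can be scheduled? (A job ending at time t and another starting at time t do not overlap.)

By end time: (1,4), (9,11), (8,12), (7,13), (10,15), (15,16), (15,17).
Pick (1,4); next start ≥ 4 → (9,11); next start ≥ 11 → (15,16).
Selected 3 jobs.

3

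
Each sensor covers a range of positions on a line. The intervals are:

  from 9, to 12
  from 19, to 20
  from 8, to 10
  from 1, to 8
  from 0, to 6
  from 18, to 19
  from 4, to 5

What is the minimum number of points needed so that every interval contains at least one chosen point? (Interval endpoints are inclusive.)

By right end: [4,5]  [0,6]  [1,8]  [8,10]  [9,12]  [18,19]  [19,20]
[4,5] uncovered → point at 5; [8,10] uncovered → point at 10; [18,19] uncovered → point at 19.
Points: 5, 10, 19 (3 total).

3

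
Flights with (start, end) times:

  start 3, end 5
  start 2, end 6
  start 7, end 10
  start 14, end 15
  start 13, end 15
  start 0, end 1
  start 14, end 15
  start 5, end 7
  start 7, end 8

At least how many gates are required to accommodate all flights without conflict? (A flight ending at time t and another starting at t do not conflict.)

3

Events (time:±→running): 0:+→1 1:-→0 2:+→1 3:+→2 5:-→1 5:+→2 6:-→1 7:-→0 7:+→1 7:+→2 8:-→1 10:-→0 13:+→1 14:+→2 14:+→3 … peak 3.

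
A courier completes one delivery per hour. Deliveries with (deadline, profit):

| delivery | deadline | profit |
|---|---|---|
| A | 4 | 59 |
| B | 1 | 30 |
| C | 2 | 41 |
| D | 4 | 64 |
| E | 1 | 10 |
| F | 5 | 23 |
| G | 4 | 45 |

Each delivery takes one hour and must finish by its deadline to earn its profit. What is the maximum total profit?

By profit: D(d4,64), A(d4,59), G(d4,45), C(d2,41), B(d1,30), F(d5,23), E(d1,10)
D→slot 4; A→slot 3; G→slot 2; C→slot 1; B skipped; F→slot 5; E skipped.
Profit = 41 + 45 + 59 + 64 + 23 = 232

232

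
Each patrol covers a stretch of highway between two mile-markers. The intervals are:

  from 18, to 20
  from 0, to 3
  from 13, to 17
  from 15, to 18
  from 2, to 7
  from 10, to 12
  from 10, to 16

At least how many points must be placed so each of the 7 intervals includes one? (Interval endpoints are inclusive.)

Sort by right endpoint; whenever an interval is uncovered, place a point at its right end.
Sorted: [0,3] [2,7] [10,12] [10,16] [13,17] [15,18] [18,20]
{[0,3],[2,7]} hit by 3; {[10,12],[10,16]} hit by 12; {[13,17],[15,18]} hit by 17; {[18,20]} hit by 20.
Points: 3, 12, 17, 20 (4 total).

4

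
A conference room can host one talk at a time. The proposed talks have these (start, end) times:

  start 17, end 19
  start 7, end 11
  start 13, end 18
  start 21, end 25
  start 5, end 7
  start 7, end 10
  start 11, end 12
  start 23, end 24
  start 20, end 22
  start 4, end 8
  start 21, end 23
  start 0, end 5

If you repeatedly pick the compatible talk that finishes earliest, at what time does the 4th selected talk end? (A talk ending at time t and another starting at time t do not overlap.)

12

Sorted by end: (0,5)  (5,7)  (4,8)  (7,10)  (7,11)  (11,12)  (13,18)  (17,19)  (20,22)  (21,23)  (23,24)  (21,25)
take (0,5); take (5,7); take (7,10); take (11,12); take (13,18); take (20,22); take (23,24); skip (21,25).
Selected: (0,5) (5,7) (7,10) (11,12) (13,18) (20,22) (23,24)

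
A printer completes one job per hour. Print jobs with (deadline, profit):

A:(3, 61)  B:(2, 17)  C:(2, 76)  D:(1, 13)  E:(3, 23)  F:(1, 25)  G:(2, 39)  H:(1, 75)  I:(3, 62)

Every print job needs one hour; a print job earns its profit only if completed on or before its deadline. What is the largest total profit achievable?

213

Sort by profit descending; place each in the latest free slot ≤ its deadline.
Profit order: C=76 H=75 I=62 A=61 G=39 F=25 E=23 B=17 D=13
Assign: C→slot 2, H→slot 1, I→slot 3, A skipped, G skipped, F skipped, E skipped, B skipped, D skipped.
Slots: [1:H] [2:C] [3:I]
Profit = 75 + 76 + 62 = 213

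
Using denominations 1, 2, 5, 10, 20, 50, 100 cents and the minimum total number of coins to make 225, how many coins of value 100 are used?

Greedy: take as many of the largest coin as possible, then repeat with the remainder.
225 = 2×100 + 1×20 + 1×5
Count of 100: 2

2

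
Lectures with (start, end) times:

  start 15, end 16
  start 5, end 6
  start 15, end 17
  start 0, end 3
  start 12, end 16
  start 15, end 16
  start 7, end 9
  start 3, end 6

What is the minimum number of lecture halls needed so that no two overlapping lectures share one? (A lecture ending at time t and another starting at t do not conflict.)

4

The answer is the maximum number of intervals overlapping at any instant.
Events (time:±→running): 0:+→1 3:-→0 3:+→1 5:+→2 6:-→1 6:-→0 7:+→1 9:-→0 12:+→1 15:+→2 15:+→3 15:+→4 … peak 4.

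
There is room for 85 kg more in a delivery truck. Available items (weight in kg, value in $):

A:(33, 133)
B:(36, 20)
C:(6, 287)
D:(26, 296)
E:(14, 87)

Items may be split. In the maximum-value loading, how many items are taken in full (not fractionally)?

4

Ratios (sorted): C 47.83, D 11.38, E 6.21, A 4.03, B 0.56
take C (6 @ 287); take D (26 @ 296); take E (14 @ 87); take A (33 @ 133); take 6/36 of B → 3.33. Capacity used 85/85.
4 item(s) taken whole; one partial (take 6/36 of B).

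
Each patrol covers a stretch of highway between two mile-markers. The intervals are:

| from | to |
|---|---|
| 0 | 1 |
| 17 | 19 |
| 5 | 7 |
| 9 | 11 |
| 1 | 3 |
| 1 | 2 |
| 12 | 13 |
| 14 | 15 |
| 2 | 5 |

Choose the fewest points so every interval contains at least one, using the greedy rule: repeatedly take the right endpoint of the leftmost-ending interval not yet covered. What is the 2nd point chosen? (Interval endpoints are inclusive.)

Process intervals by earliest right end; each time one isn't hit yet, stab at its right endpoint.
Sorted: [0,1] [1,2] [1,3] [2,5] [5,7] [9,11] [12,13] [14,15] [17,19]
{[0,1],[1,2],[1,3]} hit by 1; {[2,5],[5,7]} hit by 5; {[9,11]} hit by 11; {[12,13]} hit by 13; {[14,15]} hit by 15; {[17,19]} hit by 19.
Points: 1, 5, 11, 13, 15, 19 (6 total).

5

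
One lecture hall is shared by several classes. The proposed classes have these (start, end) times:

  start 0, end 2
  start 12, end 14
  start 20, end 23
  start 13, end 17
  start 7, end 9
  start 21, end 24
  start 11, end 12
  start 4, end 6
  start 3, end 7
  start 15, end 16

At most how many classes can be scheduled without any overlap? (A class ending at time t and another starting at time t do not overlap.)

Sorted by end: (0,2)  (4,6)  (3,7)  (7,9)  (11,12)  (12,14)  (15,16)  (13,17)  (20,23)  (21,24)
take (0,2); take (4,6); take (7,9); take (11,12); take (12,14); take (15,16); take (20,23).
Selected 7 classes.

7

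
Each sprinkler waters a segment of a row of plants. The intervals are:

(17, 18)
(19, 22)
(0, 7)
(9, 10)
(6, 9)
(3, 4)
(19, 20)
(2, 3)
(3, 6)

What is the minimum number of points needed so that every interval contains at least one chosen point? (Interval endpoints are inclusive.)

By right end: [2,3]  [3,4]  [3,6]  [0,7]  [6,9]  [9,10]  [17,18]  [19,20]  [19,22]
[2,3] uncovered → point at 3; [6,9] uncovered → point at 9; [17,18] uncovered → point at 18; [19,20] uncovered → point at 20.
Points: 3, 9, 18, 20 (4 total).

4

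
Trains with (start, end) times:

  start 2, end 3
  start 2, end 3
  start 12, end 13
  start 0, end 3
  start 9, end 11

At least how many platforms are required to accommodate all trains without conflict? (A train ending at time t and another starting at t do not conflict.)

Events (time:±→running): 0:+→1 2:+→2 2:+→3 … peak 3.

3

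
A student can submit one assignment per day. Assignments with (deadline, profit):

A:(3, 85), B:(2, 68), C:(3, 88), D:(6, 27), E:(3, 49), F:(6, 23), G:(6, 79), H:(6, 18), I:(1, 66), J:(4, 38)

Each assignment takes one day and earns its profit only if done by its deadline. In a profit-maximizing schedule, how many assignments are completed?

6

Profit order: C=88 A=85 G=79 B=68 I=66 E=49 J=38 D=27 F=23 H=18
Assign: C→slot 3, A→slot 2, G→slot 6, B→slot 1, I skipped, E skipped, J→slot 4, D→slot 5, F skipped, H skipped.
Slots: [1:B] [2:A] [3:C] [4:J] [5:D] [6:G]
6 of 10 scheduled.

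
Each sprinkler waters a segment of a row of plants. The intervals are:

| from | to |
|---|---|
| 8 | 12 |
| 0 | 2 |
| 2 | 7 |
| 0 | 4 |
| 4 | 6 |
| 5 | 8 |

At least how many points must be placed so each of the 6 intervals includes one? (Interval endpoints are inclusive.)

Process intervals by earliest right end; each time one isn't hit yet, stab at its right endpoint.
Sorted: [0,2] [0,4] [4,6] [2,7] [5,8] [8,12]
{[0,2],[0,4]} hit by 2; {[4,6],[2,7],[5,8]} hit by 6; {[8,12]} hit by 12.
Points: 2, 6, 12 (3 total).

3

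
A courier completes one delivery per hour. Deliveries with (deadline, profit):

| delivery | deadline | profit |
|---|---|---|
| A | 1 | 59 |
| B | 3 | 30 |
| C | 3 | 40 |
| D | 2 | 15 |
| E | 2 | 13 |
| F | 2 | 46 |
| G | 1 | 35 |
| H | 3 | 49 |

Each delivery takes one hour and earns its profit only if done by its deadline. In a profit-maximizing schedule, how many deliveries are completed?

Profit order: A=59 H=49 F=46 C=40 G=35 B=30 D=15 E=13
Assign: A→slot 1, H→slot 3, F→slot 2, C skipped, G skipped, B skipped, D skipped, E skipped.
Slots: [1:A] [2:F] [3:H]
3 of 8 scheduled.

3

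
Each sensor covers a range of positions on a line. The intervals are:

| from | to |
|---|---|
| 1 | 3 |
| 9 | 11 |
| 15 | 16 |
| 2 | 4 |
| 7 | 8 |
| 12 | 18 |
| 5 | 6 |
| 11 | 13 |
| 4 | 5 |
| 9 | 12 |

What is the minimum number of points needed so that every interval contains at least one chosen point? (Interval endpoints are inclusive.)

By right end: [1,3]  [2,4]  [4,5]  [5,6]  [7,8]  [9,11]  [9,12]  [11,13]  [15,16]  [12,18]
[1,3] uncovered → point at 3; [4,5] uncovered → point at 5; [7,8] uncovered → point at 8; [9,11] uncovered → point at 11; [15,16] uncovered → point at 16.
Points: 3, 5, 8, 11, 16 (5 total).

5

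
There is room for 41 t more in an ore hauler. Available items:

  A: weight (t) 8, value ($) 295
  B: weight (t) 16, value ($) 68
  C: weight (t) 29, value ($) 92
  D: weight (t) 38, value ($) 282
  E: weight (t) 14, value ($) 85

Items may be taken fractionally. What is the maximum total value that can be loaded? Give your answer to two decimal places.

Sort by value per unit weight and fill in that order.
Ratios (sorted): A 36.88, D 7.42, E 6.07, B 4.25, C 3.17
take A (8 @ 295); take 33/38 of D → 244.89. Capacity used 41/41.
Total value = 539.89

539.89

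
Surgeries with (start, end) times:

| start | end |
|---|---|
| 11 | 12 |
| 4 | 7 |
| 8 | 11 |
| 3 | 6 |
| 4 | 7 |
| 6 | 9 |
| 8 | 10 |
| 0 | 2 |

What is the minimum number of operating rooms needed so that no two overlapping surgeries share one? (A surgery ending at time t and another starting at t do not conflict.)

3

starts: [0, 3, 4, 4, 6, 8, 8, 11]
ends:   [2, 6, 7, 7, 9, 10, 11, 12]
s0→1 e2→0 s3→1 s4→2 s4→3  — peak 3.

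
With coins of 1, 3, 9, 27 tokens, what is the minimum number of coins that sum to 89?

7

89 − 3×27→8 − 2×3→2 − 2×1→0
Total coins = 3 + 2 + 2 = 7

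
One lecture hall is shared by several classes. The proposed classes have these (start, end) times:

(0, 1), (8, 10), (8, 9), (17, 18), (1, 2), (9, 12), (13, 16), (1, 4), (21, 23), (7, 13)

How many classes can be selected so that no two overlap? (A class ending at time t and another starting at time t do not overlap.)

Order by finish time; keep every interval that doesn't clash with the previous kept one.
By end time: (0,1), (1,2), (1,4), (8,9), (8,10), (9,12), (7,13), (13,16), (17,18), (21,23).
Pick (0,1); next start ≥ 1 → (1,2); next start ≥ 2 → (8,9); next start ≥ 9 → (9,12); next start ≥ 12 → (13,16); next start ≥ 16 → (17,18); next start ≥ 18 → (21,23).
Selected 7 classes.

7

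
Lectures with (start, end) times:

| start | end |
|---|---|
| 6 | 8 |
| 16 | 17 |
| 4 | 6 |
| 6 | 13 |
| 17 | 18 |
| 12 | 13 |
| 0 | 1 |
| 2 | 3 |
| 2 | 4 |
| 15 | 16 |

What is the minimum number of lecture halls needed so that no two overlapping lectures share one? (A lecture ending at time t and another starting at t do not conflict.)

The answer is the maximum number of intervals overlapping at any instant.
Events (time:±→running): 0:+→1 1:-→0 2:+→1 2:+→2 … peak 2.

2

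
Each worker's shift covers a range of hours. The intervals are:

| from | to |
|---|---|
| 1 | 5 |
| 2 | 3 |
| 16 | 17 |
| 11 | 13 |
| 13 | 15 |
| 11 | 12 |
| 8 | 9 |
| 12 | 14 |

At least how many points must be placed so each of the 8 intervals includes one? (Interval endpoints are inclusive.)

Process intervals by earliest right end; each time one isn't hit yet, stab at its right endpoint.
Sorted: [2,3] [1,5] [8,9] [11,12] [11,13] [12,14] [13,15] [16,17]
{[2,3],[1,5]} hit by 3; {[8,9]} hit by 9; {[11,12],[11,13],[12,14]} hit by 12; {[13,15]} hit by 15; {[16,17]} hit by 17.
Points: 3, 9, 12, 15, 17 (5 total).

5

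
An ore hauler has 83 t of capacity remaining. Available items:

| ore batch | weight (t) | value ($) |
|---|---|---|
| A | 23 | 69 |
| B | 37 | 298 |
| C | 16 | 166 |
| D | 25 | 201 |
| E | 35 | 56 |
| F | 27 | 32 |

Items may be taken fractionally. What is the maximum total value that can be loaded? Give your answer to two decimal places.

680.00

Greedy by value/weight ratio, highest first.
Ratios (sorted): C 10.38, B 8.05, D 8.04, A 3.00, E 1.60, F 1.19
take C (16 @ 166); take B (37 @ 298); take D (25 @ 201); take 5/23 of A → 15.00. Capacity used 83/83.
Total value = 680.00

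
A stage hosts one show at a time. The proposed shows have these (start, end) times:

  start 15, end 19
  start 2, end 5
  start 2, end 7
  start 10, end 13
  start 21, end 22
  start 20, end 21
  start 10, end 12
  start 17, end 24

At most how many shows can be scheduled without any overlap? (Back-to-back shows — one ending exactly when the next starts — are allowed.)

Order by finish time; keep every interval that doesn't clash with the previous kept one.
Sorted by end: (2,5)  (2,7)  (10,12)  (10,13)  (15,19)  (20,21)  (21,22)  (17,24)
take (2,5); skip (2,7); take (10,12); take (15,19); take (20,21); take (21,22).
Selected 5 shows.

5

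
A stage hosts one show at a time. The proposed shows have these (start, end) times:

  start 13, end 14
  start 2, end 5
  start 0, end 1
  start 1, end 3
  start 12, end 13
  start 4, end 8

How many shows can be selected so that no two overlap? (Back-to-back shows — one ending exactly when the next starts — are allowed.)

By end time: (0,1), (1,3), (2,5), (4,8), (12,13), (13,14).
Pick (0,1); next start ≥ 1 → (1,3); next start ≥ 3 → (4,8); next start ≥ 8 → (12,13); next start ≥ 13 → (13,14).
Selected 5 shows.

5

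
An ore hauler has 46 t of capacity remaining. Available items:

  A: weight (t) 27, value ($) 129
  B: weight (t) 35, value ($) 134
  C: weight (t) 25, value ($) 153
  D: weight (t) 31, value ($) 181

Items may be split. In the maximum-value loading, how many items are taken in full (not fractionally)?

1

Sort by value per unit weight and fill in that order.
Order: C (153/25=6.12) > D (181/31=5.84) > A (129/27=4.78) > B (134/35=3.83)
Fill: take C (25 @ 153) → take 21/31 of D → 122.61; 46/46 used.
1 item(s) taken whole; one partial (take 21/31 of D).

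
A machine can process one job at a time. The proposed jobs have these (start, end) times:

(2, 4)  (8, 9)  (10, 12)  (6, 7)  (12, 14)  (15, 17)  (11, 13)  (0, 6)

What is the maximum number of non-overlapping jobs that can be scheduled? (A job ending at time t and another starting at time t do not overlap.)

Greedy by earliest finish: after sorting by end time, pick each interval compatible with the last pick.
By end time: (2,4), (0,6), (6,7), (8,9), (10,12), (11,13), (12,14), (15,17).
Pick (2,4); next start ≥ 4 → (6,7); next start ≥ 7 → (8,9); next start ≥ 9 → (10,12); next start ≥ 12 → (12,14); next start ≥ 14 → (15,17).
Selected 6 jobs.

6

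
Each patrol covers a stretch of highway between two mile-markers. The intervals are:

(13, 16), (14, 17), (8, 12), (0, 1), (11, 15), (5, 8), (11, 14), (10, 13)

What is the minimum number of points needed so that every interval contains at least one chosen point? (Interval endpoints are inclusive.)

4

Sorted: [0,1] [5,8] [8,12] [10,13] [11,14] [11,15] [13,16] [14,17]
{[0,1]} hit by 1; {[5,8],[8,12]} hit by 8; {[10,13],[11,14],[11,15],[13,16]} hit by 13; {[14,17]} hit by 17.
Points: 1, 8, 13, 17 (4 total).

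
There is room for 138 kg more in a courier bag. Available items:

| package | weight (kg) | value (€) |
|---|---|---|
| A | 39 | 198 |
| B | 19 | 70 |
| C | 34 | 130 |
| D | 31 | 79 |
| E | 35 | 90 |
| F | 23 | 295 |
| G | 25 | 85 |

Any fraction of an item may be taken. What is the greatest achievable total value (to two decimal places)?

771.20

Order: F (295/23=12.83) > A (198/39=5.08) > C (130/34=3.82) > B (70/19=3.68) > G (85/25=3.40) > E (90/35=2.57) > D (79/31=2.55)
Fill: take F (23 @ 295) → take A (39 @ 198) → take C (34 @ 130) → take B (19 @ 70) → take 23/25 of G → 78.20; 138/138 used.
Total value = 771.20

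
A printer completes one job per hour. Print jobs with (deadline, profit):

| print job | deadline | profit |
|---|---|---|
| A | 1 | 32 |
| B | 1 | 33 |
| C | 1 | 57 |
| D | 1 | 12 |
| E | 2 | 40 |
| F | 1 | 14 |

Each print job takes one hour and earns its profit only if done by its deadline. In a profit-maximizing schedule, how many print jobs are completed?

Take jobs in profit order; each goes to the latest open slot no later than its deadline.
By profit: C(d1,57), E(d2,40), B(d1,33), A(d1,32), F(d1,14), D(d1,12)
C→slot 1; E→slot 2; B skipped; A skipped; F skipped; D skipped.
2 of 6 scheduled.

2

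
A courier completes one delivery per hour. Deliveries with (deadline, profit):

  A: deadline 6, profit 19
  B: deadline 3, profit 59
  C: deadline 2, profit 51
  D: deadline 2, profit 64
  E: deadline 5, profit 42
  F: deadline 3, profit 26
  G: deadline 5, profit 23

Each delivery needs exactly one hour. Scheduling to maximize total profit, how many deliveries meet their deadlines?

Sort by profit descending; place each in the latest free slot ≤ its deadline.
By profit: D(d2,64), B(d3,59), C(d2,51), E(d5,42), F(d3,26), G(d5,23), A(d6,19)
D→slot 2; B→slot 3; C→slot 1; E→slot 5; F skipped; G→slot 4; A→slot 6.
6 of 7 scheduled.

6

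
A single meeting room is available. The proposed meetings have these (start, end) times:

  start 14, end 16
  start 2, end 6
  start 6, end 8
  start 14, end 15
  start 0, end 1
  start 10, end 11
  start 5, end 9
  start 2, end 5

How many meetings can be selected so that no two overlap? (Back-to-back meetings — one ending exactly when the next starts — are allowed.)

Sorted by end: (0,1)  (2,5)  (2,6)  (6,8)  (5,9)  (10,11)  (14,15)  (14,16)
take (0,1); take (2,5); skip (2,6); take (6,8); skip (5,9); take (10,11); take (14,15).
Selected 5 meetings.

5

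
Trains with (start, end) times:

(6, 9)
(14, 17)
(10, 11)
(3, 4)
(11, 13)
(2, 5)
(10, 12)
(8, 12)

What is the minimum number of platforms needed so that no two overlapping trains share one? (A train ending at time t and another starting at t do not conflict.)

3

The answer is the maximum number of intervals overlapping at any instant.
Events (time:±→running): 2:+→1 3:+→2 4:-→1 5:-→0 6:+→1 8:+→2 9:-→1 10:+→2 10:+→3 … peak 3.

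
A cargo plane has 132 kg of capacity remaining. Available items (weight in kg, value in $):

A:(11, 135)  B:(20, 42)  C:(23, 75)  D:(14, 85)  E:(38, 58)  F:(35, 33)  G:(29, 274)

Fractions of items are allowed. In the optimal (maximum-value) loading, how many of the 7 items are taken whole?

5

Order: A (135/11=12.27) > G (274/29=9.45) > D (85/14=6.07) > C (75/23=3.26) > B (42/20=2.10) > E (58/38=1.53) > F (33/35=0.94)
Fill: take A (11 @ 135) → take G (29 @ 274) → take D (14 @ 85) → take C (23 @ 75) → take B (20 @ 42) → take 35/38 of E → 53.42; 132/132 used.
5 item(s) taken whole; one partial (take 35/38 of E).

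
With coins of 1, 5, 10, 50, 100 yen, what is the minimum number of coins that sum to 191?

7

191 = 1×100 + 1×50 + 4×10 + 1×1
Total coins = 1 + 1 + 4 + 1 = 7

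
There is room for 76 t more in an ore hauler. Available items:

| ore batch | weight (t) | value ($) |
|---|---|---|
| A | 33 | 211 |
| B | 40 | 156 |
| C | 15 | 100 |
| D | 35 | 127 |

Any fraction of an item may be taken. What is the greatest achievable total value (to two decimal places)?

420.20

Sort by value per unit weight and fill in that order.
Order: C (100/15=6.67) > A (211/33=6.39) > B (156/40=3.90) > D (127/35=3.63)
Fill: take C (15 @ 100) → take A (33 @ 211) → take 28/40 of B → 109.20; 76/76 used.
Total value = 420.20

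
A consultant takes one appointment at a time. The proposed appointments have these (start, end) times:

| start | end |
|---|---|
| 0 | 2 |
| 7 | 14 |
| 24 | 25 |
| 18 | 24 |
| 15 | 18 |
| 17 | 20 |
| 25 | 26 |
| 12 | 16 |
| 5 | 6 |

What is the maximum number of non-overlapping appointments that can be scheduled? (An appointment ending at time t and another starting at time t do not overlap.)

Greedy by earliest finish: after sorting by end time, pick each interval compatible with the last pick.
Sorted by end: (0,2)  (5,6)  (7,14)  (12,16)  (15,18)  (17,20)  (18,24)  (24,25)  (25,26)
take (0,2); take (5,6); take (7,14); take (15,18); skip (17,20); take (18,24); take (24,25); take (25,26).
Selected 7 appointments.

7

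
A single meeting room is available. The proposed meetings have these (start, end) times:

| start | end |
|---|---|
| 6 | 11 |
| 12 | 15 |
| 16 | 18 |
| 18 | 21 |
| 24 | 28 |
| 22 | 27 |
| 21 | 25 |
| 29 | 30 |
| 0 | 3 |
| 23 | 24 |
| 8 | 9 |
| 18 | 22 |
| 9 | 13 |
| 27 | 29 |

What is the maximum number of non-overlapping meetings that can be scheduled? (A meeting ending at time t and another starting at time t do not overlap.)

8

Sorted by end: (0,3)  (8,9)  (6,11)  (9,13)  (12,15)  (16,18)  (18,21)  (18,22)  (23,24)  (21,25)  (22,27)  (24,28)  (27,29)  (29,30)
take (0,3); take (8,9); skip (6,11); take (9,13); take (16,18); take (18,21); take (23,24); skip (22,27); take (24,28); take (29,30).
Selected 8 meetings.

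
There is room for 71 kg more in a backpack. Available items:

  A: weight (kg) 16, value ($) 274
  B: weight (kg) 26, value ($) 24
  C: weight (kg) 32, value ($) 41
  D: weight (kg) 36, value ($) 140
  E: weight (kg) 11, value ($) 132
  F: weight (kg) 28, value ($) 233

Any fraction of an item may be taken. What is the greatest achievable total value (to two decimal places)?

701.22

Order: A (274/16=17.12) > E (132/11=12.00) > F (233/28=8.32) > D (140/36=3.89) > C (41/32=1.28) > B (24/26=0.92)
Fill: take A (16 @ 274) → take E (11 @ 132) → take F (28 @ 233) → take 16/36 of D → 62.22; 71/71 used.
Total value = 701.22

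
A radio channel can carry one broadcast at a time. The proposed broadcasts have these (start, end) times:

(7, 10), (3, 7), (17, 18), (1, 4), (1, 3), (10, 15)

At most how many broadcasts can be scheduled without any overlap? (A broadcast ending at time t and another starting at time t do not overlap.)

5

By end time: (1,3), (1,4), (3,7), (7,10), (10,15), (17,18).
Pick (1,3); next start ≥ 3 → (3,7); next start ≥ 7 → (7,10); next start ≥ 10 → (10,15); next start ≥ 15 → (17,18).
Selected 5 broadcasts.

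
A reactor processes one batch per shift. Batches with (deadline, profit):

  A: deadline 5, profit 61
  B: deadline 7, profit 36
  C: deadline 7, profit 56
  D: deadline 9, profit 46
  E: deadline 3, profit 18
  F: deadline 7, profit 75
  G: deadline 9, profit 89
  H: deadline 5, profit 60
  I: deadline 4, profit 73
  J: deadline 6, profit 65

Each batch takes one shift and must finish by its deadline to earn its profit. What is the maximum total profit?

561

Profit order: G=89 F=75 I=73 J=65 A=61 H=60 C=56 D=46 B=36 E=18
Assign: G→slot 9, F→slot 7, I→slot 4, J→slot 6, A→slot 5, H→slot 3, C→slot 2, D→slot 8, B→slot 1, E skipped.
Slots: [1:B] [2:C] [3:H] [4:I] [5:A] [6:J] [7:F] [8:D] [9:G]
Profit = 36 + 56 + 60 + 73 + 61 + 65 + 75 + 46 + 89 = 561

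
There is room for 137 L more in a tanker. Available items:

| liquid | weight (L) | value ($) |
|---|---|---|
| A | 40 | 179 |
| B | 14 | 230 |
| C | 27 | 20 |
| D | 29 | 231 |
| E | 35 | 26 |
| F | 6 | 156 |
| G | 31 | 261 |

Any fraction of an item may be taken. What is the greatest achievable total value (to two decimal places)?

Greedy by value/weight ratio, highest first.
Order: F (156/6=26.00) > B (230/14=16.43) > G (261/31=8.42) > D (231/29=7.97) > A (179/40=4.47) > E (26/35=0.74) > C (20/27=0.74)
Fill: take F (6 @ 156) → take B (14 @ 230) → take G (31 @ 261) → take D (29 @ 231) → take A (40 @ 179) → take 17/35 of E → 12.63; 137/137 used.
Total value = 1069.63

1069.63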